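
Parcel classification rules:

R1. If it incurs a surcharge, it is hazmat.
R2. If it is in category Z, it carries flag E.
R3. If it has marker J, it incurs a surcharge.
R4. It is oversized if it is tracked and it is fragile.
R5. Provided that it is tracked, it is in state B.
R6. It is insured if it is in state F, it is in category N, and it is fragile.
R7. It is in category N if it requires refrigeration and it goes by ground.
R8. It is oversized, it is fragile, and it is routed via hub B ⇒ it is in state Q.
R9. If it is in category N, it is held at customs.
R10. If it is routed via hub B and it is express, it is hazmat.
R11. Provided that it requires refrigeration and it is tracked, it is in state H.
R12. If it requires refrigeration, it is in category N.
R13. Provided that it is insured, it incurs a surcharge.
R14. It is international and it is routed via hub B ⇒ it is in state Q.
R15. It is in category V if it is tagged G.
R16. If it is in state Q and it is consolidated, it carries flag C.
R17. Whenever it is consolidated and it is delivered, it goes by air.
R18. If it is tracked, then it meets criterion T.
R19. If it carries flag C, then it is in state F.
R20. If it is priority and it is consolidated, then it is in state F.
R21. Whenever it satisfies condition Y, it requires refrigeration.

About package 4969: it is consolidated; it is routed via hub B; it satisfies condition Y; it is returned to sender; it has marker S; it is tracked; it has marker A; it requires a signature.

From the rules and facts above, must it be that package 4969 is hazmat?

Forward chaining from the given facts derives: is in state B, meets criterion T, requires refrigeration, is in state H, is in category N, is held at customs.
Rules concluding "it is hazmat": R1 needs "it incurs a surcharge"; R10 needs "it is express" — none of these are established.

No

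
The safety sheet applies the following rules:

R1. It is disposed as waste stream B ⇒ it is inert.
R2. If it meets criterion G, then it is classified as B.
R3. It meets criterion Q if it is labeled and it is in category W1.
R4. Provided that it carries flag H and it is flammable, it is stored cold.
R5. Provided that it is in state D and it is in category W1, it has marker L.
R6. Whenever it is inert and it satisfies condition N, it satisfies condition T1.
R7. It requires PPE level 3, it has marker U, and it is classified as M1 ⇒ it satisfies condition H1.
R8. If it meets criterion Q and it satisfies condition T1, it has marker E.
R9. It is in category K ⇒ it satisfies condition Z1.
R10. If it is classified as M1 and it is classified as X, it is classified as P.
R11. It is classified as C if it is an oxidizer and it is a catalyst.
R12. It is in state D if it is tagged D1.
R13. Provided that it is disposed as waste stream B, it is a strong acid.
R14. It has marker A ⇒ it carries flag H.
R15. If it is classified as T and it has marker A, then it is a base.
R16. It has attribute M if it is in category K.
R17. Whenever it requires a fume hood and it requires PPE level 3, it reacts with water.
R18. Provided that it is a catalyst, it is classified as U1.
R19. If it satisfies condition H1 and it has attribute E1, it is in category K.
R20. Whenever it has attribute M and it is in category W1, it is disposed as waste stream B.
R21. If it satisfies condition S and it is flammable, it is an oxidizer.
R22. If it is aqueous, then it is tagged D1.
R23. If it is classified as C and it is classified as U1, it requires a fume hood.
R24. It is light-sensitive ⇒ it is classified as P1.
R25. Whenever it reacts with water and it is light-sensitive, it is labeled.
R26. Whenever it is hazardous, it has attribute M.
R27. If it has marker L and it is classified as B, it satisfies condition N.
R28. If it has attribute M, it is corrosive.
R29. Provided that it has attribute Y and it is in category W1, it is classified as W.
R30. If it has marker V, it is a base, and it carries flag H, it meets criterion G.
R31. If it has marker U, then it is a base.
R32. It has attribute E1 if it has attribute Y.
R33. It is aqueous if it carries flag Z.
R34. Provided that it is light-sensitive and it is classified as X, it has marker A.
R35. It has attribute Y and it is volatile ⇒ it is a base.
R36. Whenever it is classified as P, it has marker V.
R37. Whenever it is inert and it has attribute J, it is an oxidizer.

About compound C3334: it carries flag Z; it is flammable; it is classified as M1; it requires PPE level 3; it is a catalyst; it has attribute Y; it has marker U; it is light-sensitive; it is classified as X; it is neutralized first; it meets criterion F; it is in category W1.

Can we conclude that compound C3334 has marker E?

Forward chaining from the given facts derives: satisfies condition H1, is classified as P, is classified as U1, is classified as P1, is classified as W, is a base, has attribute E1, is aqueous, has marker A, has marker V, carries flag H, is in category K, is tagged D1, meets criterion G, is classified as B, is stored cold, satisfies condition Z1, is in state D, has attribute M, is disposed as waste stream B, is corrosive, is inert, has marker L, is a strong acid, satisfies condition N, satisfies condition T1.
The only rule concluding "it has marker E" is R8, which needs "it meets criterion Q"; that is never established.

No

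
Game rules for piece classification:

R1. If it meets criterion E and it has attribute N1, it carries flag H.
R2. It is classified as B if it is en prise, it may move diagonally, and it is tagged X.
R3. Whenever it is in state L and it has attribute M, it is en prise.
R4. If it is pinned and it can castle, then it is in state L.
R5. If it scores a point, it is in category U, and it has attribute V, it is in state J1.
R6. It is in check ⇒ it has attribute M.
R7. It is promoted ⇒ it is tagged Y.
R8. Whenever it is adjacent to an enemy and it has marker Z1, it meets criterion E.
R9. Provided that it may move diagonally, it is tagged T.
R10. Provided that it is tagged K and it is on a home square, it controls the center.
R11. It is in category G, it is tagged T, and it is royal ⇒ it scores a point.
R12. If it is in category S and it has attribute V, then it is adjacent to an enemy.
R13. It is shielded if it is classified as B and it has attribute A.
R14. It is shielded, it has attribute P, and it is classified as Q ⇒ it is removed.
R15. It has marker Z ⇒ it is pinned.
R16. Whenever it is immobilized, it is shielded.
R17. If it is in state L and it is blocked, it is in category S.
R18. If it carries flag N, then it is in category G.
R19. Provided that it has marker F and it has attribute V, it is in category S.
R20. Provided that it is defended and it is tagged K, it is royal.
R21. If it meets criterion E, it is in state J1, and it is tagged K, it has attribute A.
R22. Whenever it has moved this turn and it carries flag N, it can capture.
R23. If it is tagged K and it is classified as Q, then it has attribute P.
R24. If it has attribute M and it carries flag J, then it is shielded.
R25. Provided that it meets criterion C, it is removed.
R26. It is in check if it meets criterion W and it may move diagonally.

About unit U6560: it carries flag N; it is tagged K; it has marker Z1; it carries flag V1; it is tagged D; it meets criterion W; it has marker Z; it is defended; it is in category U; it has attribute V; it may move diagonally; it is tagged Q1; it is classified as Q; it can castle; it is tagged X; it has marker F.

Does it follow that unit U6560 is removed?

By R9 (it may move diagonally): it is tagged T.
By R15 (it has marker Z): it is pinned.
By R18 (it carries flag N): it is in category G.
By R19 (it has marker F, it has attribute V): it is in category S.
By R20 (it is defended, it is tagged K): it is royal.
By R23 (it is tagged K, it is classified as Q): it has attribute P.
By R26 (it meets criterion W, it may move diagonally): it is in check.
By R4 (it is pinned, it can castle): it is in state L.
By R6 (it is in check): it has attribute M.
By R11 (it is in category G, it is tagged T, it is royal): it scores a point.
By R12 (it is in category S, it has attribute V): it is adjacent to an enemy.
By R3 (it is in state L, it has attribute M): it is en prise.
By R5 (it scores a point, it is in category U, it has attribute V): it is in state J1.
By R8 (it is adjacent to an enemy, it has marker Z1): it meets criterion E.
By R21 (it meets criterion E, it is in state J1, it is tagged K): it has attribute A.
By R2 (it is en prise, it may move diagonally, it is tagged X): it is classified as B.
By R13 (it is classified as B, it has attribute A): it is shielded.
By R14 (it is shielded, it has attribute P, it is classified as Q): it is removed.

Yes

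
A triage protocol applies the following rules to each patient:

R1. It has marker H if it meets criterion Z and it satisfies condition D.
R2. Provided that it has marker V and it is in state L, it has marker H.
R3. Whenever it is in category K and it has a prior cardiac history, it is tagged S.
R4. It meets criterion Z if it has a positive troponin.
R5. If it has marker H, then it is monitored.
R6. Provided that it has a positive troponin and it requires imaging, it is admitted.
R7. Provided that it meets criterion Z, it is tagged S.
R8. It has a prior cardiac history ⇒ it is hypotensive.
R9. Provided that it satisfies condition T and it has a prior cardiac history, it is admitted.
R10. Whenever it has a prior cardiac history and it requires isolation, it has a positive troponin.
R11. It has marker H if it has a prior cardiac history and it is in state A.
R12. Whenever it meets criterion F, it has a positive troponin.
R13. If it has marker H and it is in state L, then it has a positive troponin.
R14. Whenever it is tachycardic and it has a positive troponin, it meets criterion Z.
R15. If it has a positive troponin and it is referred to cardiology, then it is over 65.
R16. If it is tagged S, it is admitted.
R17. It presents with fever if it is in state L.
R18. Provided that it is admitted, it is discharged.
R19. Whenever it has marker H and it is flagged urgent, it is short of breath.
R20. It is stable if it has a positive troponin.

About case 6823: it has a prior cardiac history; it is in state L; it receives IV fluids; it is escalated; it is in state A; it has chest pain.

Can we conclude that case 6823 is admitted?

Yes

By R11 (it has a prior cardiac history, it is in state A): it has marker H.
By R13 (it has marker H, it is in state L): it has a positive troponin.
By R4 (it has a positive troponin): it meets criterion Z.
By R7 (it meets criterion Z): it is tagged S.
By R16 (it is tagged S): it is admitted.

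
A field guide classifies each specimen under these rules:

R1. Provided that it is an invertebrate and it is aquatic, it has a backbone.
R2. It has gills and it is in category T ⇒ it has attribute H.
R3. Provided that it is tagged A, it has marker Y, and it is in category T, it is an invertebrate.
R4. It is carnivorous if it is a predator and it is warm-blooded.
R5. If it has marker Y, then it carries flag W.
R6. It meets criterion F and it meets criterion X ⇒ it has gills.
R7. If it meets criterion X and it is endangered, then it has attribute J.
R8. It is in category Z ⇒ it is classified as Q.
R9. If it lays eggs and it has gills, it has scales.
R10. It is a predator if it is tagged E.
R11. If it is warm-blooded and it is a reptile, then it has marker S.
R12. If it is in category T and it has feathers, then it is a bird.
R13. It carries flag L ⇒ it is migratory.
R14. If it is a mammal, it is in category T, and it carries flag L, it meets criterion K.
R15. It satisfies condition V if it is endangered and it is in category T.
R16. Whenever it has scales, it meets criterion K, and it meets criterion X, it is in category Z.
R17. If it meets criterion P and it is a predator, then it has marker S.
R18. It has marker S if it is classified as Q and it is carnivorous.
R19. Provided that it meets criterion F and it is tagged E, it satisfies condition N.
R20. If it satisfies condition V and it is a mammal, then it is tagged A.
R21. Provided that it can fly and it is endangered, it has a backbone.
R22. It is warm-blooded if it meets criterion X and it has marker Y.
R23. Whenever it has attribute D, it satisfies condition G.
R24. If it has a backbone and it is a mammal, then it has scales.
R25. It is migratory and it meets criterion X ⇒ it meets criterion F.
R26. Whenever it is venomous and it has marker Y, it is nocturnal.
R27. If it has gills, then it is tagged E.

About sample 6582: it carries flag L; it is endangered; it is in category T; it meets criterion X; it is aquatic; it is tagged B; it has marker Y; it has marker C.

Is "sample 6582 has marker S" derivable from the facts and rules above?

Forward chaining from the given facts derives: carries flag W, has attribute J, is migratory, satisfies condition V, is warm-blooded, meets criterion F, has gills, is tagged E, has attribute H, is a predator, satisfies condition N, is carnivorous.
Rules concluding "it has marker S": R11 needs "it is a reptile"; R17 needs "it meets criterion P"; R18 needs "it is classified as Q" — none of these are established.

No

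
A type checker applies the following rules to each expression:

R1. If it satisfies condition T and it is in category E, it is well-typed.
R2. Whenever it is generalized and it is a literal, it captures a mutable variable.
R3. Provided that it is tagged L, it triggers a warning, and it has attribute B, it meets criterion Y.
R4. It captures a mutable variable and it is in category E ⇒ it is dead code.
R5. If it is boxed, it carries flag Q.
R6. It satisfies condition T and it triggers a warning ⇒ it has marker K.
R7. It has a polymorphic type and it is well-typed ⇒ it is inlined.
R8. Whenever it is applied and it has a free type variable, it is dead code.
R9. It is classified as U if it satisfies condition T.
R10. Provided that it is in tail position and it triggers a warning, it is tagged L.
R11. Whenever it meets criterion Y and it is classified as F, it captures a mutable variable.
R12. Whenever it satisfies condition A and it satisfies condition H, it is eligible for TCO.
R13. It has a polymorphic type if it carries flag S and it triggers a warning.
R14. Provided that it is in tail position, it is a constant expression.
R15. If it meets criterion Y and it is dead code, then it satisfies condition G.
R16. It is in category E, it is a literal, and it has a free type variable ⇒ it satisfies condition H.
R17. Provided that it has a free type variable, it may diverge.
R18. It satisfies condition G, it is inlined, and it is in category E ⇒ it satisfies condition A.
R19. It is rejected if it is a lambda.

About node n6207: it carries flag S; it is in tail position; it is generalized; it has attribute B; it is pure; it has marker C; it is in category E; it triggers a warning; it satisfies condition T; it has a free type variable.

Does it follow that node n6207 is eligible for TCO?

No

Forward chaining from the given facts derives: is well-typed, has marker K, is classified as U, is tagged L, has a polymorphic type, is a constant expression, may diverge, meets criterion Y, is inlined.
The only rule concluding "it is eligible for TCO" is R12, which needs "it satisfies condition A"; that is never established.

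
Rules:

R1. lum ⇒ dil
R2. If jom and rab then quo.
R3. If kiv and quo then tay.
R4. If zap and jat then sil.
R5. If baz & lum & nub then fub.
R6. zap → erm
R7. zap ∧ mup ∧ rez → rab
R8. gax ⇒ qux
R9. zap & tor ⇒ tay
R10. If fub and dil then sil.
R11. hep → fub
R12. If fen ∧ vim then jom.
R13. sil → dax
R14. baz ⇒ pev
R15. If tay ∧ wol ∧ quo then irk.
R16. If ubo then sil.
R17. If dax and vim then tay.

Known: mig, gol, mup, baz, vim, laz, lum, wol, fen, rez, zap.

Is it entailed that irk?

Forward chaining from the given facts derives: dil, erm, rab, jom, pev, quo.
The only rule concluding irk is R15, which needs tay; that is never established.

No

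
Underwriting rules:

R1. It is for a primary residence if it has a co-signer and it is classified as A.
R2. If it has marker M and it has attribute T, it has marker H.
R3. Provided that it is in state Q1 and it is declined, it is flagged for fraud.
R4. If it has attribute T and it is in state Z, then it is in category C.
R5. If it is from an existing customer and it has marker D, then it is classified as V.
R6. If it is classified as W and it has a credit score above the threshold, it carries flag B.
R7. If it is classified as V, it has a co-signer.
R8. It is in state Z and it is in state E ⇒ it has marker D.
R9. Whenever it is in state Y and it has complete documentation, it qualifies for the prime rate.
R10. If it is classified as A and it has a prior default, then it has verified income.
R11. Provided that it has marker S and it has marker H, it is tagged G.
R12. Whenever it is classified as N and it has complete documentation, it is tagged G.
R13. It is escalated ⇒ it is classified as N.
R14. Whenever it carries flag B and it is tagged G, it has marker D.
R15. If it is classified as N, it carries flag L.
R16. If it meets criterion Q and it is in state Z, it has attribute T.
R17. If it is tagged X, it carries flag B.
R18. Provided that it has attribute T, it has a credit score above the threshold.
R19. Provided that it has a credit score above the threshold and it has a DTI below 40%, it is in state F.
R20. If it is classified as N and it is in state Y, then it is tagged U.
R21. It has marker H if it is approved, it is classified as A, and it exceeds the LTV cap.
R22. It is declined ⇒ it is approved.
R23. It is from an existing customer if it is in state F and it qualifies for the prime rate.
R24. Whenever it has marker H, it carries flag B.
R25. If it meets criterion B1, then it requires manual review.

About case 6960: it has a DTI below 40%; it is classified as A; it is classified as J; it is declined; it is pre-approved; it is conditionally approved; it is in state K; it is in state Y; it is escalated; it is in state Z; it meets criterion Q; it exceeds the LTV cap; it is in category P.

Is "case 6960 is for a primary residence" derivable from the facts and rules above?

Forward chaining from the given facts derives: is classified as N, carries flag L, has attribute T, has a credit score above the threshold, is in state F, is tagged U, is approved, is in category C, has marker H, carries flag B.
The only rule concluding "it is for a primary residence" is R1, which needs "it has a co-signer"; that is never established.

No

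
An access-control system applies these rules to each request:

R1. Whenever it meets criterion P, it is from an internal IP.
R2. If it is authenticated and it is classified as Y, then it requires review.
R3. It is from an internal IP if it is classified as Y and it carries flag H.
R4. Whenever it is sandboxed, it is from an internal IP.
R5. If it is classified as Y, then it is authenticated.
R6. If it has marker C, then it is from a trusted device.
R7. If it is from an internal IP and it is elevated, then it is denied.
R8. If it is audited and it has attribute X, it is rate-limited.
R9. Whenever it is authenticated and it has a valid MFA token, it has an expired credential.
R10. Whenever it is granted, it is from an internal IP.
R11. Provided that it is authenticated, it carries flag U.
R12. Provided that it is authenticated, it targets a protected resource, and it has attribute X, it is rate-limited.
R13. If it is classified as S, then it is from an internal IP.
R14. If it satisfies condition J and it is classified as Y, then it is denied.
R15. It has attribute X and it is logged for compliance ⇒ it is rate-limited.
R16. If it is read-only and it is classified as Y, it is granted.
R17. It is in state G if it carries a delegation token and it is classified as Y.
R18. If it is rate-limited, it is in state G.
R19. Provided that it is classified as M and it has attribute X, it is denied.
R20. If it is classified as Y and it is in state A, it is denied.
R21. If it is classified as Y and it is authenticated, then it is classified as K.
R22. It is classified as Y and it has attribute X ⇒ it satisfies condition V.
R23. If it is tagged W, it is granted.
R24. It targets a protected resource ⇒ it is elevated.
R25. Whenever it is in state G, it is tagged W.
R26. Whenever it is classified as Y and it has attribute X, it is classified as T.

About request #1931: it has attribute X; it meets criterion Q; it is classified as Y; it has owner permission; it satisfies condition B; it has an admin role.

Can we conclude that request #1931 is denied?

Forward chaining from the given facts derives: is authenticated, carries flag U, is classified as K, satisfies condition V, is classified as T, requires review.
Rules concluding "it is denied": R7 needs "it is from an internal IP"; R14 needs "it satisfies condition J"; R19 needs "it is classified as M"; R20 needs "it is in state A" — none of these are established.

No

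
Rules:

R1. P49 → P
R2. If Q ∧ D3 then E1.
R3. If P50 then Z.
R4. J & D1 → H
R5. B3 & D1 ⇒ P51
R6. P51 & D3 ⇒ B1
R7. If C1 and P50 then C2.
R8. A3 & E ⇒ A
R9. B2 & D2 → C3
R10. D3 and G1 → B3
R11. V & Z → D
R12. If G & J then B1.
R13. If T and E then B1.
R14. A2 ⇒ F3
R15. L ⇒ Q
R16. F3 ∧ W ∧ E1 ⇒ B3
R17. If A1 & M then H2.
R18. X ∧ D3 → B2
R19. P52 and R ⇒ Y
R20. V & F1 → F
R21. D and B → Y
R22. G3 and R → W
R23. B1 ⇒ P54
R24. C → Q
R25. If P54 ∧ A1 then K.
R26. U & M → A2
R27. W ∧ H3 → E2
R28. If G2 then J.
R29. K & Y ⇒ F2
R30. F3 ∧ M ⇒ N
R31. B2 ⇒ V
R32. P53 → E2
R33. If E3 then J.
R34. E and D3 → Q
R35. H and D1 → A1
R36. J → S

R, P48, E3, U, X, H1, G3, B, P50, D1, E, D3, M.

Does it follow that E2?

No

Forward chaining from the given facts derives: Z, B2, W, A2, V, J, Q, S, E1, H, D, F3, B3, Y, N, A1, P51, B1, H2, P54, K, F2.
Rules concluding E2: R27 needs H3; R32 needs P53 — none of these are established.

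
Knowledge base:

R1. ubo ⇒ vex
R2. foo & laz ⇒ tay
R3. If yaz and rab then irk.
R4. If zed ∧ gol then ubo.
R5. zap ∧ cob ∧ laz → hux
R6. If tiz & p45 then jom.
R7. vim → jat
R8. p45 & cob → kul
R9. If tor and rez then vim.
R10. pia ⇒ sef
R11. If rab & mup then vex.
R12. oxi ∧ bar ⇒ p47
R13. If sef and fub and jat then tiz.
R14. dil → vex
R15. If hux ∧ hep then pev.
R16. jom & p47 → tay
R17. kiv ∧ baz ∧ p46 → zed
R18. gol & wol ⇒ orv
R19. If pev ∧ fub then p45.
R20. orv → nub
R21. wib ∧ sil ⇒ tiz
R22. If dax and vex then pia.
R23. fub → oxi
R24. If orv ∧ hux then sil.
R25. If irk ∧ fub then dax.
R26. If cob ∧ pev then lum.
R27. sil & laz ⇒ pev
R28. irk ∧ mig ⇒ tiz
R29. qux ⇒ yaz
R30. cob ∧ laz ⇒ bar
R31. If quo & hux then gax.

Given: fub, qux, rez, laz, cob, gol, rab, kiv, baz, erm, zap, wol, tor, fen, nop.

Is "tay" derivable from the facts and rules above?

Forward chaining from the given facts derives: hux, vim, orv, nub, oxi, sil, pev, yaz, bar, irk, jat, p47, p45, dax, lum, kul.
Rules concluding tay: R2 needs foo; R16 needs jom — none of these are established.

No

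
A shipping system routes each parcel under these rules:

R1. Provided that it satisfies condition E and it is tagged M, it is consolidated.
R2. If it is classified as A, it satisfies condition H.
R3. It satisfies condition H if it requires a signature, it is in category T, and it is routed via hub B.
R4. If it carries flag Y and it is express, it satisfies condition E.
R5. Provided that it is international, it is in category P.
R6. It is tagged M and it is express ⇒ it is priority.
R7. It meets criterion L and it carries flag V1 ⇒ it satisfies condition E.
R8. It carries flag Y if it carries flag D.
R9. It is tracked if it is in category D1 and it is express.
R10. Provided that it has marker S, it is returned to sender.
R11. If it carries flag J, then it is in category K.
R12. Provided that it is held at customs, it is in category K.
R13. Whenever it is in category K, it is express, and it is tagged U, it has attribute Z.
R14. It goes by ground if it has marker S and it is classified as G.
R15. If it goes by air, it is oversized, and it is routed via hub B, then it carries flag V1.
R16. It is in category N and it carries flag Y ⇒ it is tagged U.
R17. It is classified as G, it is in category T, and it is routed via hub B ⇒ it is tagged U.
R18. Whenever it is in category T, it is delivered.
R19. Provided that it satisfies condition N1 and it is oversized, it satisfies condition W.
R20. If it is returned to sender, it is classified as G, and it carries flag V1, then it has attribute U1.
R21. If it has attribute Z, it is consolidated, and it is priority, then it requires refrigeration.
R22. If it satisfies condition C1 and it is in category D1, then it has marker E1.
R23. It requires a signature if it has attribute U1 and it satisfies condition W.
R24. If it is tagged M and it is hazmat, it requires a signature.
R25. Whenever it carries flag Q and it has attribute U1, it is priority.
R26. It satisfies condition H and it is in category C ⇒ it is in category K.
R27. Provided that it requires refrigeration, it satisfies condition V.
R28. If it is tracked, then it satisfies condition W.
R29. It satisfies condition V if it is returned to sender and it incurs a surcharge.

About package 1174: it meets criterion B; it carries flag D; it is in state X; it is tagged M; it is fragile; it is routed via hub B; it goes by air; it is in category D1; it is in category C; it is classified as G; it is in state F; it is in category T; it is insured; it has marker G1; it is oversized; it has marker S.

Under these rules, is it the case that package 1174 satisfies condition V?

No

Forward chaining from the given facts derives: carries flag Y, is returned to sender, goes by ground, carries flag V1, is tagged U, is delivered, has attribute U1.
Rules concluding "it satisfies condition V": R27 needs "it requires refrigeration"; R29 needs "it incurs a surcharge" — none of these are established.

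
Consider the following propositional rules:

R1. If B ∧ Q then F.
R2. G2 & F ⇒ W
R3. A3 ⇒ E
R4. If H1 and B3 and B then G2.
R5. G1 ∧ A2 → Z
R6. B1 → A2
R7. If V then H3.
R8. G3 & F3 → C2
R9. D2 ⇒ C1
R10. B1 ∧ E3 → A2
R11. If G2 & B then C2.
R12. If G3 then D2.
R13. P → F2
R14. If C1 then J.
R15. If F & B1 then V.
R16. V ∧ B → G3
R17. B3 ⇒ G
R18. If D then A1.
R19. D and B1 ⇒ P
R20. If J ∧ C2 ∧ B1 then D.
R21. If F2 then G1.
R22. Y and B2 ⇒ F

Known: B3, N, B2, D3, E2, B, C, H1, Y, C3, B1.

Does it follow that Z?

G2  (by R4: H1, B3, B)
A2  (by R6: B1)
C2  (by R11: G2, B)
F  (by R22: Y, B2)
V  (by R15: F, B1)
G3  (by R16: V, B)
D2  (by R12: G3)
C1  (by R9: D2)
J  (by R14: C1)
D  (by R20: J, C2, B1)
P  (by R19: D, B1)
F2  (by R13: P)
G1  (by R21: F2)
Z  (by R5: G1, A2)

Yes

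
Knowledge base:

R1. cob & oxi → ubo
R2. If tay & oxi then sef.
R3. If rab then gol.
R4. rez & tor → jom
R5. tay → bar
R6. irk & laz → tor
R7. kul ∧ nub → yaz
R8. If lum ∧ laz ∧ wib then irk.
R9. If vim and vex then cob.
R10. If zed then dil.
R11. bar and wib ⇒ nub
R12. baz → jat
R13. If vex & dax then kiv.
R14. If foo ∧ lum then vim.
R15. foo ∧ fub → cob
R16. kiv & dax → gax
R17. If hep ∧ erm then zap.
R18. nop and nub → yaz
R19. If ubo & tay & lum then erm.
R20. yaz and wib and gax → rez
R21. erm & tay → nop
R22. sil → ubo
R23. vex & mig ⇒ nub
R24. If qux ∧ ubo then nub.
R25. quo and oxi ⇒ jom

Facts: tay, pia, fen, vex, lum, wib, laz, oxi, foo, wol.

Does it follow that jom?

No

Forward chaining from the given facts derives: sef, bar, irk, nub, vim, tor, cob, ubo, erm, nop, yaz.
Rules concluding jom: R4 needs rez; R25 needs quo — none of these are established.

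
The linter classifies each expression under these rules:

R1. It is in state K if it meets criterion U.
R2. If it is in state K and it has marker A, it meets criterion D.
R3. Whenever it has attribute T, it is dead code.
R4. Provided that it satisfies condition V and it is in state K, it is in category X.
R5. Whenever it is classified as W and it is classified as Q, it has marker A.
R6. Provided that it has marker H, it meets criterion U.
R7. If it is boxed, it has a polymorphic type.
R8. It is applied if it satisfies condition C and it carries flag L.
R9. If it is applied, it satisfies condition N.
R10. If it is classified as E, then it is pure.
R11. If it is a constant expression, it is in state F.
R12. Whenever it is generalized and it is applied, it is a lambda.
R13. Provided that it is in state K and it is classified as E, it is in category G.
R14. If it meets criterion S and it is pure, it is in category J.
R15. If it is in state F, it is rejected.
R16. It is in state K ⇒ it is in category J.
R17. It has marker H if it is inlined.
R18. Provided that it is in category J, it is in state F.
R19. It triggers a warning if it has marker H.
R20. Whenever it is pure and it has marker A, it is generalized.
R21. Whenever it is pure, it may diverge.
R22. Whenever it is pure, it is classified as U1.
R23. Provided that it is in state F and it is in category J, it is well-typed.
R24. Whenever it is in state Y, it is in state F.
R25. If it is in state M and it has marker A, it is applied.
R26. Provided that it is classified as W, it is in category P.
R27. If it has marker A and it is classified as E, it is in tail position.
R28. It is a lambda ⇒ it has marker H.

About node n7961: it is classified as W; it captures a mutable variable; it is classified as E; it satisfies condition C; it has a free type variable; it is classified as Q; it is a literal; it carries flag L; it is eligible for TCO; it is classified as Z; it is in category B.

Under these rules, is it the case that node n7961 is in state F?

By R5 (it is classified as W, it is classified as Q): it has marker A.
By R8 (it satisfies condition C, it carries flag L): it is applied.
By R10 (it is classified as E): it is pure.
By R20 (it is pure, it has marker A): it is generalized.
By R12 (it is generalized, it is applied): it is a lambda.
By R28 (it is a lambda): it has marker H.
By R6 (it has marker H): it meets criterion U.
By R1 (it meets criterion U): it is in state K.
By R16 (it is in state K): it is in category J.
By R18 (it is in category J): it is in state F.

Yes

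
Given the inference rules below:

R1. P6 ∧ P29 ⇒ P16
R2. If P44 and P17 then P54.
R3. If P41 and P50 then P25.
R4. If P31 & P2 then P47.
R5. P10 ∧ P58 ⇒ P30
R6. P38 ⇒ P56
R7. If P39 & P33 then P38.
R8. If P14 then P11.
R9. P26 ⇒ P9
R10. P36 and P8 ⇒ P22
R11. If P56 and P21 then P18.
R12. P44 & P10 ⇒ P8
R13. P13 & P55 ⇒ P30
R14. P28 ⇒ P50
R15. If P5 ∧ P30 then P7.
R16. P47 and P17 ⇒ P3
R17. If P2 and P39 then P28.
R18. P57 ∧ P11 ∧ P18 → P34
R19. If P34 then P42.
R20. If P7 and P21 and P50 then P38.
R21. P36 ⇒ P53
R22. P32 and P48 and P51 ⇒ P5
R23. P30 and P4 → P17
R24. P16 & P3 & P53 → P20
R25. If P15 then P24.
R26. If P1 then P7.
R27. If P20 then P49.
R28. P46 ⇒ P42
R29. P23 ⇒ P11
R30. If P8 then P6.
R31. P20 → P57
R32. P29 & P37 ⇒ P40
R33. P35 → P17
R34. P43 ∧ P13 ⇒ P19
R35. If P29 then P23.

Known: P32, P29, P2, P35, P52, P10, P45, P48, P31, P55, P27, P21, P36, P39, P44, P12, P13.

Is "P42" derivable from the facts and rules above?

No

Forward chaining from the given facts derives: P47, P8, P30, P28, P53, P6, P17, P23, P16, P54, P22, P50, P3, P20, P49, P11, P57.
Rules concluding P42: R19 needs P34; R28 needs P46 — none of these are established.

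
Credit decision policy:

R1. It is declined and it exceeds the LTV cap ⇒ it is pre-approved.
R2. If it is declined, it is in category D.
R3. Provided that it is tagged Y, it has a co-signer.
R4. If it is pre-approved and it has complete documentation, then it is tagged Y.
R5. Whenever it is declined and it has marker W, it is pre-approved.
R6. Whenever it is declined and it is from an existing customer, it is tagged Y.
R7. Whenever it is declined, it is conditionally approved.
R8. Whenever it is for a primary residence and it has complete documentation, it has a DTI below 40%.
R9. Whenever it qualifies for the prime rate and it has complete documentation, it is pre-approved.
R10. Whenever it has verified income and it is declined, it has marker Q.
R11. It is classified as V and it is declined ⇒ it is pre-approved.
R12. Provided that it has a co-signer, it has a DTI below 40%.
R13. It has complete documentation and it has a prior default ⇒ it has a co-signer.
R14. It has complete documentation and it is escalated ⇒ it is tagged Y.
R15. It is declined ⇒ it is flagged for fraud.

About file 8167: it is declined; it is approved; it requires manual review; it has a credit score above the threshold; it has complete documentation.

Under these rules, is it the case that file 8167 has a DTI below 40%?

Forward chaining from the given facts derives: is in category D, is conditionally approved, is flagged for fraud.
Rules concluding "it has a DTI below 40%": R8 needs "it is for a primary residence"; R12 needs "it has a co-signer" — none of these are established.

No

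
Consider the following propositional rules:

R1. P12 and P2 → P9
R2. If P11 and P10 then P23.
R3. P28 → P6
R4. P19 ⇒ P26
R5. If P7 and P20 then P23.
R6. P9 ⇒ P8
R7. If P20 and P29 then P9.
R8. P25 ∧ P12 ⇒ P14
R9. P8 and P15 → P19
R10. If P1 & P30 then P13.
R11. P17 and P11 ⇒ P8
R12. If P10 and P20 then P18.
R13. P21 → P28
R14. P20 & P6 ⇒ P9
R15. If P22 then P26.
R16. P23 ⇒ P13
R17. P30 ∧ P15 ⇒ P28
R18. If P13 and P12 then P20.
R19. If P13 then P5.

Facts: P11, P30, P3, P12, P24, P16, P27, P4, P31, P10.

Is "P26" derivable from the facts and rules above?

No

Forward chaining from the given facts derives: P23, P13, P20, P5, P18.
Rules concluding P26: R4 needs P19; R15 needs P22 — none of these are established.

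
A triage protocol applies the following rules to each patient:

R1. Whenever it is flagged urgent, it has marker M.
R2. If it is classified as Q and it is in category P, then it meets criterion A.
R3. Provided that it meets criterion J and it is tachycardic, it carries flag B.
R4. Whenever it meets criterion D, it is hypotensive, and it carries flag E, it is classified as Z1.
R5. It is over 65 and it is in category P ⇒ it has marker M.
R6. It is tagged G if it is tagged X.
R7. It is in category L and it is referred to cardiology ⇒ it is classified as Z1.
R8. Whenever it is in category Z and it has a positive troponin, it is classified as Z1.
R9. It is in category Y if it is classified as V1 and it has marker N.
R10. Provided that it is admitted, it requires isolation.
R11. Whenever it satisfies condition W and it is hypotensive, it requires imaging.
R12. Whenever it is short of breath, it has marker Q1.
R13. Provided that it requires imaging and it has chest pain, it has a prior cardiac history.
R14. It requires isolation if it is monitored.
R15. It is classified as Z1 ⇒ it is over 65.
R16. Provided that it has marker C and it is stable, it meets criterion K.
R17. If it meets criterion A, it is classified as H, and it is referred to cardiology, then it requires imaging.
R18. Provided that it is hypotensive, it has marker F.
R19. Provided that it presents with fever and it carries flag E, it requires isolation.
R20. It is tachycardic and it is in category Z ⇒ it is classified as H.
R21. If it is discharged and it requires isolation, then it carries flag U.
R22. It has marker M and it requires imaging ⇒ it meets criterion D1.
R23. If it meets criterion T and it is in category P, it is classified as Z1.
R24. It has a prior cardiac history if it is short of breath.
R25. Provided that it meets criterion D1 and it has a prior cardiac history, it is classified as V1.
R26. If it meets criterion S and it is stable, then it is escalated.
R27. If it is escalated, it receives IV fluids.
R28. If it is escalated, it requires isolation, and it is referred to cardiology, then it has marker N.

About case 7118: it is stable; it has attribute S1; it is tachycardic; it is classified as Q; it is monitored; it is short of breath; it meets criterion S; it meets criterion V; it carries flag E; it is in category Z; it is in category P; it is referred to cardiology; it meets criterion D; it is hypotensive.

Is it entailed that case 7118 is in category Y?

Yes

By R2 (it is classified as Q, it is in category P): it meets criterion A.
By R4 (it meets criterion D, it is hypotensive, it carries flag E): it is classified as Z1.
By R14 (it is monitored): it requires isolation.
By R15 (it is classified as Z1): it is over 65.
By R20 (it is tachycardic, it is in category Z): it is classified as H.
By R24 (it is short of breath): it has a prior cardiac history.
By R26 (it meets criterion S, it is stable): it is escalated.
By R28 (it is escalated, it requires isolation, it is referred to cardiology): it has marker N.
By R5 (it is over 65, it is in category P): it has marker M.
By R17 (it meets criterion A, it is classified as H, it is referred to cardiology): it requires imaging.
By R22 (it has marker M, it requires imaging): it meets criterion D1.
By R25 (it meets criterion D1, it has a prior cardiac history): it is classified as V1.
By R9 (it is classified as V1, it has marker N): it is in category Y.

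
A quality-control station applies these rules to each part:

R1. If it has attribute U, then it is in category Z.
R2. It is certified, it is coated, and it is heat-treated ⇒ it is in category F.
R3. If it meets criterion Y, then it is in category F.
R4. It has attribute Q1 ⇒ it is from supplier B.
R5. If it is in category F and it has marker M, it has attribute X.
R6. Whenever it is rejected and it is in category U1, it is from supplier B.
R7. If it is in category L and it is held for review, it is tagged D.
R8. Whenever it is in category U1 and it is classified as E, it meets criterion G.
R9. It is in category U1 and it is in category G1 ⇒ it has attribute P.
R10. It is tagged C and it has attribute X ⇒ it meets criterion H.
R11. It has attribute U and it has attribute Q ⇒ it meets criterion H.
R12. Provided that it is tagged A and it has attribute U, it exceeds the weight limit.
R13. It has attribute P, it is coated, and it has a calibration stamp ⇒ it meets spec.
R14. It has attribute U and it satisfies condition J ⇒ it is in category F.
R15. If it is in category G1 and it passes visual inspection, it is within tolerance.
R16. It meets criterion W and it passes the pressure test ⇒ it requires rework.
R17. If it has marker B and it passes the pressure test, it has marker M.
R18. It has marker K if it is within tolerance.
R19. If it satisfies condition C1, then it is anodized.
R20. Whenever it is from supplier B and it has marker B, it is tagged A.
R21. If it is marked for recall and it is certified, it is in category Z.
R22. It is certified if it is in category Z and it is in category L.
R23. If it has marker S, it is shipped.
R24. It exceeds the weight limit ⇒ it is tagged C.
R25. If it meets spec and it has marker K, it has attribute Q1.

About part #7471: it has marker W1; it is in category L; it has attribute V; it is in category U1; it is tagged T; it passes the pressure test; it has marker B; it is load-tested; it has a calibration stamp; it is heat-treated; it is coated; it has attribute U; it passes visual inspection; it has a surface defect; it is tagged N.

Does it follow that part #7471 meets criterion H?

Forward chaining from the given facts derives: is in category Z, has marker M, is certified, is in category F, has attribute X.
Rules concluding "it meets criterion H": R10 needs "it is tagged C"; R11 needs "it has attribute Q" — none of these are established.

No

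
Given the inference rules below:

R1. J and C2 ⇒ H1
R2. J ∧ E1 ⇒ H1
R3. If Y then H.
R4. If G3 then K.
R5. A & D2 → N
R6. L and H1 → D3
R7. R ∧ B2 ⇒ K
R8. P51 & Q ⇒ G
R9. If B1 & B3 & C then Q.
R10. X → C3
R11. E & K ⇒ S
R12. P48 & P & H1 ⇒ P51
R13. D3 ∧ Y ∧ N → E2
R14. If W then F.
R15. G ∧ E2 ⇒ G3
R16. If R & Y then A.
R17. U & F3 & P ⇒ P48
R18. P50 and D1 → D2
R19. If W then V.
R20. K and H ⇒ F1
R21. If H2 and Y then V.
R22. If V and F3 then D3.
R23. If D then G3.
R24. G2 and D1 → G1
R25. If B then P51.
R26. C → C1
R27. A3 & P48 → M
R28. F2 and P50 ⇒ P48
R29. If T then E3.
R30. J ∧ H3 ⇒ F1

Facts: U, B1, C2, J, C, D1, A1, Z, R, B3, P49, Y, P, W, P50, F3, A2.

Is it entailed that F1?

Yes

H1  (by R1: J, C2)
H  (by R3: Y)
Q  (by R9: B1, B3, C)
A  (by R16: R, Y)
P48  (by R17: U, F3, P)
D2  (by R18: P50, D1)
V  (by R19: W)
D3  (by R22: V, F3)
N  (by R5: A, D2)
P51  (by R12: P48, P, H1)
E2  (by R13: D3, Y, N)
G  (by R8: P51, Q)
G3  (by R15: G, E2)
K  (by R4: G3)
F1  (by R20: K, H)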